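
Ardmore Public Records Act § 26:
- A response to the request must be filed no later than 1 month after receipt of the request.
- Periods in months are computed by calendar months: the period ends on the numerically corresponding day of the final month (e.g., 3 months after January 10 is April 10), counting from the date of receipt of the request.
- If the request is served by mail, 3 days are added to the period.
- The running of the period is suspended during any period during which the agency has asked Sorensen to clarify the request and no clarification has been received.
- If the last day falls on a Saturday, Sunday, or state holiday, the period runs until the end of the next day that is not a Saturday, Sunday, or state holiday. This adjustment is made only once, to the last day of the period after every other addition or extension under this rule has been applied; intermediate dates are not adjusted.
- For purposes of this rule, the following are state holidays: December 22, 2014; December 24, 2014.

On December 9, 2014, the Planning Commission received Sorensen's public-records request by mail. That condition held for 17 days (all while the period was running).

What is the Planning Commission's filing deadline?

1 month after December 9, 2014 is January 9, 2015.
Service was by mail, adding 3 days: January 9, 2015 + 3 days = January 12, 2015.
Tolling adds 17 days: January 12, 2015 + 17 days = January 29, 2015.
January 29, 2015 is a Thursday and not a state holiday, so no extension applies.

January 29, 2015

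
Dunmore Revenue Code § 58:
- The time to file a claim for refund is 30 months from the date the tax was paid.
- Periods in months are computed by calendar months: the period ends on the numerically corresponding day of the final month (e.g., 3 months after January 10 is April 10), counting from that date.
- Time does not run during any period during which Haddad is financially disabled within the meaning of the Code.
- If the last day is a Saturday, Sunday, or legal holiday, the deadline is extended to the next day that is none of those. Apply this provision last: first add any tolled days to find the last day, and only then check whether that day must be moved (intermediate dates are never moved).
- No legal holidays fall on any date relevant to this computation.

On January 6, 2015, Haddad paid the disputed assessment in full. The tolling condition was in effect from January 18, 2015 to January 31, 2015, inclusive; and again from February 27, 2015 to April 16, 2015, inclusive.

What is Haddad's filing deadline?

September 7, 2017

30 months after January 6, 2015 is July 6, 2017.
From January 18, 2015 through January 31, 2015 inclusive is 14 days; tolling adds 14 days: July 6, 2017 + 14 days = July 20, 2017.
From February 27, 2015 through April 16, 2015 inclusive is 49 days; tolling adds 49 days: July 20, 2017 + 49 days = September 7, 2017.
September 7, 2017 is a Thursday and not a legal holiday, so no extension applies.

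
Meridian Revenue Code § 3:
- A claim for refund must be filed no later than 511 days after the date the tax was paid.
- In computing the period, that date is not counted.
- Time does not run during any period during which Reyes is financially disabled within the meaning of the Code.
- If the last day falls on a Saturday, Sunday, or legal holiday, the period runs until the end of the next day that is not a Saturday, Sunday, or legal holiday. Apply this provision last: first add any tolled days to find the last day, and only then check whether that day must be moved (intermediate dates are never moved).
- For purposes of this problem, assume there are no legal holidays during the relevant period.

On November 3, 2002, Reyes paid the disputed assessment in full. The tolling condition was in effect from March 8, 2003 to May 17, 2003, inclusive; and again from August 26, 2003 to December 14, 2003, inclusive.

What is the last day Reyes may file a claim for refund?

511 days after November 3, 2002 is March 28, 2004.
From March 8, 2003 through May 17, 2003 inclusive is 71 days; tolling adds 71 days: March 28, 2004 + 71 days = June 7, 2004.
From August 26, 2003 through December 14, 2003 inclusive is 111 days; tolling adds 111 days: June 7, 2004 + 111 days = September 26, 2004.
September 26, 2004 is Sunday. The next qualifying day is September 27, 2004.

September 27, 2004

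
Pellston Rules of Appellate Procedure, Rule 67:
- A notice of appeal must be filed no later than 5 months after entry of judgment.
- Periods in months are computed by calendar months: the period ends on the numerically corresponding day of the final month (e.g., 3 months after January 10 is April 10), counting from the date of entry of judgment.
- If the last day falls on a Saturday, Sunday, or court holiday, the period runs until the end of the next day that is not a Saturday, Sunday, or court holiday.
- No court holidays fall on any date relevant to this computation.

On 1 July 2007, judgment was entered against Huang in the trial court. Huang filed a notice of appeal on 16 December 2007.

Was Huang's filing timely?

5 months after 1 July 2007 is December 1, 2007.
December 1, 2007 is Saturday; December 2, 2007 is Sunday. The next qualifying day is December 3, 2007.
The deadline is December 3, 2007; the filing on December 16, 2007 is after that date.

No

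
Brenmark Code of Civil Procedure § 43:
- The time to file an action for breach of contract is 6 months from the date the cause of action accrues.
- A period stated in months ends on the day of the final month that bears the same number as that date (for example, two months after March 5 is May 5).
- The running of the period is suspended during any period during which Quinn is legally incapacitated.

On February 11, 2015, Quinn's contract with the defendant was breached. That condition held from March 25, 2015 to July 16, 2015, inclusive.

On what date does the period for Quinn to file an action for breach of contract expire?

6 months after February 11, 2015 is August 11, 2015.
From March 25, 2015 through July 16, 2015 inclusive is 114 days; tolling adds 114 days: August 11, 2015 + 114 days = December 3, 2015.

December 3, 2015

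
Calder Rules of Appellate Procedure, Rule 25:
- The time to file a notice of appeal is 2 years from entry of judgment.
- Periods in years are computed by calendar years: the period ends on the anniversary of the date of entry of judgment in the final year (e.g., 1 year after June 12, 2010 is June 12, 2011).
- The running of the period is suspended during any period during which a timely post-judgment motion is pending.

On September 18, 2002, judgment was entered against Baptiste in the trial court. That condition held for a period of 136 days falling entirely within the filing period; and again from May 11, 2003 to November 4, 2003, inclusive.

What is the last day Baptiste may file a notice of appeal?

July 29, 2005

2 years after September 18, 2002 is September 18, 2004.
Tolling adds 136 days: September 18, 2004 + 136 days = February 1, 2005.
From May 11, 2003 through November 4, 2003 inclusive is 178 days; tolling adds 178 days: February 1, 2005 + 178 days = July 29, 2005.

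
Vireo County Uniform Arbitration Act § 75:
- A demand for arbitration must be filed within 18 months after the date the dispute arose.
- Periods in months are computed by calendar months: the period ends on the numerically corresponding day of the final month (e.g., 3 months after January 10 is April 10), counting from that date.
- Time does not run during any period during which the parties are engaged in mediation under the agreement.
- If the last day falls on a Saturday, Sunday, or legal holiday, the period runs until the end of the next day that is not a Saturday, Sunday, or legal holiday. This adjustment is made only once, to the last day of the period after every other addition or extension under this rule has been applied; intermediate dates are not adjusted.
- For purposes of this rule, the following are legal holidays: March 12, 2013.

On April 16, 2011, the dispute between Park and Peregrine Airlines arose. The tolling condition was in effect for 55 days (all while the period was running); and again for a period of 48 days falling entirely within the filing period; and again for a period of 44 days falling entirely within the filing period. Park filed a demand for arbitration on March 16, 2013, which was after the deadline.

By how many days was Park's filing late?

18 months after April 16, 2011 is October 16, 2012.
Tolling adds 55 days: October 16, 2012 + 55 days = December 10, 2012.
Tolling adds 48 days: December 10, 2012 + 48 days = January 27, 2013.
Tolling adds 44 days: January 27, 2013 + 44 days = March 12, 2013.
March 12, 2013 is a listed holiday. The next qualifying day is March 13, 2013.
The deadline is March 13, 2013; from March 13, 2013 to March 16, 2013 is 3 days.

3 days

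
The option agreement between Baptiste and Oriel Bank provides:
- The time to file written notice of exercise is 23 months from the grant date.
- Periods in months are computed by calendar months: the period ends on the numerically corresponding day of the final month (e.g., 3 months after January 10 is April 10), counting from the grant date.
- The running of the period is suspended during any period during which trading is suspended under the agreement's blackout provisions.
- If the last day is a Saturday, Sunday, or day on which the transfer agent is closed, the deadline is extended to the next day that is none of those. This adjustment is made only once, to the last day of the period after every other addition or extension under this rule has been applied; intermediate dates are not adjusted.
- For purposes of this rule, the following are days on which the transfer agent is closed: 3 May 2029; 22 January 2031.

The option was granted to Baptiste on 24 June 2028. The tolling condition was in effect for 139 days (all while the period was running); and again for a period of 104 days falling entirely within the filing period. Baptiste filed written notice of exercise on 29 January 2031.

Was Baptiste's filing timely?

23 months after 24 June 2028 is May 24, 2030.
Tolling adds 139 days: May 24, 2030 + 139 days = October 10, 2030.
Tolling adds 104 days: October 10, 2030 + 104 days = January 22, 2031.
January 22, 2031 is a listed holiday. The next qualifying day is January 23, 2031.
The deadline is January 23, 2031; the filing on January 29, 2031 is after that date.

No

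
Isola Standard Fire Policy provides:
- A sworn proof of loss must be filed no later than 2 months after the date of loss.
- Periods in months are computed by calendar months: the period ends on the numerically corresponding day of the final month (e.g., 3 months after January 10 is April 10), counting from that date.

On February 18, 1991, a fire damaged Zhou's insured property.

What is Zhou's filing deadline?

2 months after February 18, 1991 is April 18, 1991.

April 18, 1991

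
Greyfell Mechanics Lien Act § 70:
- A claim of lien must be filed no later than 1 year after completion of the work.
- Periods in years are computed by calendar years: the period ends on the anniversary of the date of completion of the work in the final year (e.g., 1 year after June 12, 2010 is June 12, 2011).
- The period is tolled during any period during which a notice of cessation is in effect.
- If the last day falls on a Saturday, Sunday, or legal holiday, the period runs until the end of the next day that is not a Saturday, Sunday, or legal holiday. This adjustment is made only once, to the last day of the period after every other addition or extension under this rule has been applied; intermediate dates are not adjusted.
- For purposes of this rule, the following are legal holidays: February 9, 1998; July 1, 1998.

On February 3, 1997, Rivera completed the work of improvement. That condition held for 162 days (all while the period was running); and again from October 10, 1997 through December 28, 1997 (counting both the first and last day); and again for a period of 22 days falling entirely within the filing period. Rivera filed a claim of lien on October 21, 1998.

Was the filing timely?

Yes

1 year after February 3, 1997 is February 3, 1998.
Tolling adds 162 days: February 3, 1998 + 162 days = July 15, 1998.
From October 10, 1997 through December 28, 1997 inclusive is 80 days; tolling adds 80 days: July 15, 1998 + 80 days = October 3, 1998.
Tolling adds 22 days: October 3, 1998 + 22 days = October 25, 1998.
October 25, 1998 is Sunday. The next qualifying day is October 26, 1998.
The deadline is October 26, 1998; the filing on October 21, 1998 is on or before that date.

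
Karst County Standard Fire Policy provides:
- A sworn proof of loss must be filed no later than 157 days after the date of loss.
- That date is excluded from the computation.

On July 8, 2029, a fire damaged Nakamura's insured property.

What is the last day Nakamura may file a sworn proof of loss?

157 days after July 8, 2029 is December 12, 2029.

December 12, 2029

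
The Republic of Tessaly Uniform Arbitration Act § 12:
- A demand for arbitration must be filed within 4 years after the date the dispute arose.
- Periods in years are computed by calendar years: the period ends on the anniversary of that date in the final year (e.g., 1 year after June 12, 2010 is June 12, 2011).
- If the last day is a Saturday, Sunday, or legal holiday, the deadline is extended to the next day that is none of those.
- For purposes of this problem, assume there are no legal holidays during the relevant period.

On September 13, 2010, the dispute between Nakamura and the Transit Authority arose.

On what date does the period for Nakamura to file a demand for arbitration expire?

September 15, 2014

4 years after September 13, 2010 is September 13, 2014.
September 13, 2014 is Saturday; September 14, 2014 is Sunday. The next qualifying day is September 15, 2014.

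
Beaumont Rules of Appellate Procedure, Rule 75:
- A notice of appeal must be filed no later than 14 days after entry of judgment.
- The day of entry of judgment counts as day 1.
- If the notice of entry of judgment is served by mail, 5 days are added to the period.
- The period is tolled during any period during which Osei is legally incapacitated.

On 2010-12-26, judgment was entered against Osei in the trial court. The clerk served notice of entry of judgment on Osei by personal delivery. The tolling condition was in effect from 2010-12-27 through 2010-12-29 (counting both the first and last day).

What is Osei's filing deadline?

January 11, 2011

Counting 2010-12-26 as day 1, day 14 is January 8, 2011.
Service was not by mail, so no mail extension applies.
From December 27, 2010 through December 29, 2010 inclusive is 3 days; tolling adds 3 days: January 8, 2011 + 3 days = January 11, 2011.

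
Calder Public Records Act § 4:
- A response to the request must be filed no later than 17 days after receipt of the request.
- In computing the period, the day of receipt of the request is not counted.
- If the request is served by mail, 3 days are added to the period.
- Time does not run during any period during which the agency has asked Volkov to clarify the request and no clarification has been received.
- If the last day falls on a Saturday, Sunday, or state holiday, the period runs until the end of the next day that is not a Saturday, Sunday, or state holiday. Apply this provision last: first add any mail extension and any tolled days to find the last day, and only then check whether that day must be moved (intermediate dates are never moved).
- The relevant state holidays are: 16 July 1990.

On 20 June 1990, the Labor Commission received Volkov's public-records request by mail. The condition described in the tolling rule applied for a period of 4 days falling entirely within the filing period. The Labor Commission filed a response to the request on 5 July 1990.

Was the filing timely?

17 days after 20 June 1990 is July 7, 1990.
Service was by mail, adding 3 days: July 7, 1990 + 3 days = July 10, 1990.
Tolling adds 4 days: July 10, 1990 + 4 days = July 14, 1990.
July 14, 1990 is Saturday; July 15, 1990 is Sunday; July 16, 1990 is a listed holiday. The next qualifying day is July 17, 1990.
The deadline is July 17, 1990; the filing on July 5, 1990 is on or before that date.

Yes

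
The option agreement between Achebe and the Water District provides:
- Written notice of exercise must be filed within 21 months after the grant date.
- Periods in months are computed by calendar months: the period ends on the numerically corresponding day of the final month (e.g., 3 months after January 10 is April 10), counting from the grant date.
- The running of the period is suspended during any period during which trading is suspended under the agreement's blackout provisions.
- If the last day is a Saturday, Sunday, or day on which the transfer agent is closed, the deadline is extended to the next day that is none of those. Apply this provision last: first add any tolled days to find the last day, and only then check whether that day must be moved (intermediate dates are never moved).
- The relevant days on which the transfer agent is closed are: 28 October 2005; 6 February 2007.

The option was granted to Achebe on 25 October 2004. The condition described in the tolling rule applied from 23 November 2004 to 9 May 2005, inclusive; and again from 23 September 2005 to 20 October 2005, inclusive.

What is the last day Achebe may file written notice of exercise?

February 7, 2007

21 months after 25 October 2004 is July 25, 2006.
From November 23, 2004 through May 9, 2005 inclusive is 168 days; tolling adds 168 days: July 25, 2006 + 168 days = January 9, 2007.
From September 23, 2005 through October 20, 2005 inclusive is 28 days; tolling adds 28 days: January 9, 2007 + 28 days = February 6, 2007.
February 6, 2007 is a listed holiday. The next qualifying day is February 7, 2007.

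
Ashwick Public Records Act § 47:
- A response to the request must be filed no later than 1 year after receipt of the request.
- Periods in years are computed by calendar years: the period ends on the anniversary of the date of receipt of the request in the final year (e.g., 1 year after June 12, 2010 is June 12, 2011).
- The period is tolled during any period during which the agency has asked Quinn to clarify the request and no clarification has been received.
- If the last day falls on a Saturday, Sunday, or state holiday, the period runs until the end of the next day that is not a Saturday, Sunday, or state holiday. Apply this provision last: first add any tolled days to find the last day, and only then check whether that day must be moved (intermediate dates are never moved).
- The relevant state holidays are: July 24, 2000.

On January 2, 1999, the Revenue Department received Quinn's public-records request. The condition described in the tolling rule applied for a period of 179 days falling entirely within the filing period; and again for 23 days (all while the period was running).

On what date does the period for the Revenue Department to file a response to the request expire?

1 year after January 2, 1999 is January 2, 2000.
Tolling adds 179 days: January 2, 2000 + 179 days = June 29, 2000.
Tolling adds 23 days: June 29, 2000 + 23 days = July 22, 2000.
July 22, 2000 is Saturday; July 23, 2000 is Sunday; July 24, 2000 is a listed holiday. The next qualifying day is July 25, 2000.

July 25, 2000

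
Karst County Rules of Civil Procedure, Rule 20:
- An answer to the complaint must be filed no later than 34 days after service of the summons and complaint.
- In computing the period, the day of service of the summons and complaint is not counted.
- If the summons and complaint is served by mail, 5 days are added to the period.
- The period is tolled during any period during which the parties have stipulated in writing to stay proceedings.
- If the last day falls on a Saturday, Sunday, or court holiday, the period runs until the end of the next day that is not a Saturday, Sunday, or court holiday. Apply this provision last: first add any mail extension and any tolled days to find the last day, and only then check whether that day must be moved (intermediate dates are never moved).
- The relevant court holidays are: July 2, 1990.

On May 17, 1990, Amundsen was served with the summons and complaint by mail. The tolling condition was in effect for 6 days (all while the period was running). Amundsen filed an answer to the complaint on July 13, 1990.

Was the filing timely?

34 days after May 17, 1990 is June 20, 1990.
Service was by mail, adding 5 days: June 20, 1990 + 5 days = June 25, 1990.
Tolling adds 6 days: June 25, 1990 + 6 days = July 1, 1990.
July 1, 1990 is Sunday; July 2, 1990 is a listed holiday. The next qualifying day is July 3, 1990.
The deadline is July 3, 1990; the filing on July 13, 1990 is after that date.

No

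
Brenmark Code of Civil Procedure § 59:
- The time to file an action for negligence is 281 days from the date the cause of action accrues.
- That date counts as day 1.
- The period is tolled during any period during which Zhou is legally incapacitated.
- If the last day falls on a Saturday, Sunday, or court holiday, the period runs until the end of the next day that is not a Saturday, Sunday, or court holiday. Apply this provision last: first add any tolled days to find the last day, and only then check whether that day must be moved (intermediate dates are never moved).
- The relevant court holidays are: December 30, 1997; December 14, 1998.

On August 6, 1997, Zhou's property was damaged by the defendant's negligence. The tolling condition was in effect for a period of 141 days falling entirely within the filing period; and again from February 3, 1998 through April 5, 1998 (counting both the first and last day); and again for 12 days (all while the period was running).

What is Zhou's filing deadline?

December 15, 1998

Counting August 6, 1997 as day 1, day 281 is May 13, 1998.
Tolling adds 141 days: May 13, 1998 + 141 days = October 1, 1998.
From February 3, 1998 through April 5, 1998 inclusive is 62 days; tolling adds 62 days: October 1, 1998 + 62 days = December 2, 1998.
Tolling adds 12 days: December 2, 1998 + 12 days = December 14, 1998.
December 14, 1998 is a listed holiday. The next qualifying day is December 15, 1998.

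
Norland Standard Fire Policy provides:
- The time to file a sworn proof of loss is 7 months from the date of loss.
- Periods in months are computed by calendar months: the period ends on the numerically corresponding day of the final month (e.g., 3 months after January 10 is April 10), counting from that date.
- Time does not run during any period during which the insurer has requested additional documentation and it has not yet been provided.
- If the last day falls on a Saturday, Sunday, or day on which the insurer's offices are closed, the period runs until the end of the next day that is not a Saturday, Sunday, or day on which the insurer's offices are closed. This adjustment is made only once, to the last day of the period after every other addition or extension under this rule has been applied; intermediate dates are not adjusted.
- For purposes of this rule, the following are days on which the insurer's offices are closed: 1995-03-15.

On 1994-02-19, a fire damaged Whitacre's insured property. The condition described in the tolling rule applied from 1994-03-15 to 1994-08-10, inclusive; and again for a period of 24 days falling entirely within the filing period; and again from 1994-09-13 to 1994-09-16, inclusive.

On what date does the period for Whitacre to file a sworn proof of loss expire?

March 16, 1995

7 months after 1994-02-19 is September 19, 1994.
From March 15, 1994 through August 10, 1994 inclusive is 149 days; tolling adds 149 days: September 19, 1994 + 149 days = February 15, 1995.
Tolling adds 24 days: February 15, 1995 + 24 days = March 11, 1995.
From September 13, 1994 through September 16, 1994 inclusive is 4 days; tolling adds 4 days: March 11, 1995 + 4 days = March 15, 1995.
March 15, 1995 is a listed holiday. The next qualifying day is March 16, 1995.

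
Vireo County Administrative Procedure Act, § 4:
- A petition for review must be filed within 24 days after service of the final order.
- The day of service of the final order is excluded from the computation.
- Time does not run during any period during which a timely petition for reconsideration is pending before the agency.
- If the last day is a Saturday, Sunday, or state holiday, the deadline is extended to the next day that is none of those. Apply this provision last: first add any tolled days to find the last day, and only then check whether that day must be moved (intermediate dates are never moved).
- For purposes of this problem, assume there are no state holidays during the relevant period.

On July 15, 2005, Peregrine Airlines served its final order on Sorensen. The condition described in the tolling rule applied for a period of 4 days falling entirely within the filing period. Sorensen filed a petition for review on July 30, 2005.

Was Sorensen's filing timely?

Yes

24 days after July 15, 2005 is August 8, 2005.
Tolling adds 4 days: August 8, 2005 + 4 days = August 12, 2005.
August 12, 2005 is a Friday and not a state holiday, so no extension applies.
The deadline is August 12, 2005; the filing on July 30, 2005 is on or before that date.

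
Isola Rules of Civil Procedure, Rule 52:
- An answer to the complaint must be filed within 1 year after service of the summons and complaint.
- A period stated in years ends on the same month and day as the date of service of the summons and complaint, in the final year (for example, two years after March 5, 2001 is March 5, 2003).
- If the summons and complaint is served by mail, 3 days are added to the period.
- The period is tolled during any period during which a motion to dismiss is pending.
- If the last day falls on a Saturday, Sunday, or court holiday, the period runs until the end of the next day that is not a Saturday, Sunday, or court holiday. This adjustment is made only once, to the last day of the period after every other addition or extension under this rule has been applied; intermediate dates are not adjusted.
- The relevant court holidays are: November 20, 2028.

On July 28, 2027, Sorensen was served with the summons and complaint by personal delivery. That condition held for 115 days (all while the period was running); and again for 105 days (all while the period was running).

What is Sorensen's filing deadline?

1 year after July 28, 2027 is July 28, 2028.
Service was not by mail, so no mail extension applies.
Tolling adds 115 days: July 28, 2028 + 115 days = November 20, 2028.
Tolling adds 105 days: November 20, 2028 + 105 days = March 5, 2029.
March 5, 2029 is a Monday and not a court holiday, so no extension applies.

March 5, 2029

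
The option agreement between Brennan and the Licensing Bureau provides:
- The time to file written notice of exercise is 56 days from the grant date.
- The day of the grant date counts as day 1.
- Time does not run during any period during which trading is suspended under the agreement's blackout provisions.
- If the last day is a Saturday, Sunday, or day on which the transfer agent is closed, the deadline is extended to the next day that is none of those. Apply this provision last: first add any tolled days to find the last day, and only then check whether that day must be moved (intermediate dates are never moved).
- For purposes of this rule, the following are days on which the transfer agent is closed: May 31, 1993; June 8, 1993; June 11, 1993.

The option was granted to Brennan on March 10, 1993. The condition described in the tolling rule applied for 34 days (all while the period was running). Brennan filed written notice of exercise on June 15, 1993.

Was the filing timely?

No

Counting March 10, 1993 as day 1, day 56 is May 4, 1993.
Tolling adds 34 days: May 4, 1993 + 34 days = June 7, 1993.
June 7, 1993 is a Monday and not a day on which the transfer agent is closed, so no extension applies.
The deadline is June 7, 1993; the filing on June 15, 1993 is after that date.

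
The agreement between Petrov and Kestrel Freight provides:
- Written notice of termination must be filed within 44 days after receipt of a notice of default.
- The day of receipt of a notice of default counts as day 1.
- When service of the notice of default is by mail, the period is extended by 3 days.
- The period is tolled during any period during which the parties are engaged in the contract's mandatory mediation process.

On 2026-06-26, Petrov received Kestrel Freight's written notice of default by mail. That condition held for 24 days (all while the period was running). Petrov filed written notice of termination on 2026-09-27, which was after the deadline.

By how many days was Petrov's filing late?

Counting 2026-06-26 as day 1, day 44 is August 8, 2026.
Service was by mail, adding 3 days: August 8, 2026 + 3 days = August 11, 2026.
Tolling adds 24 days: August 11, 2026 + 24 days = September 4, 2026.
The deadline is September 4, 2026; from September 4, 2026 to September 27, 2026 is 23 days.

23 days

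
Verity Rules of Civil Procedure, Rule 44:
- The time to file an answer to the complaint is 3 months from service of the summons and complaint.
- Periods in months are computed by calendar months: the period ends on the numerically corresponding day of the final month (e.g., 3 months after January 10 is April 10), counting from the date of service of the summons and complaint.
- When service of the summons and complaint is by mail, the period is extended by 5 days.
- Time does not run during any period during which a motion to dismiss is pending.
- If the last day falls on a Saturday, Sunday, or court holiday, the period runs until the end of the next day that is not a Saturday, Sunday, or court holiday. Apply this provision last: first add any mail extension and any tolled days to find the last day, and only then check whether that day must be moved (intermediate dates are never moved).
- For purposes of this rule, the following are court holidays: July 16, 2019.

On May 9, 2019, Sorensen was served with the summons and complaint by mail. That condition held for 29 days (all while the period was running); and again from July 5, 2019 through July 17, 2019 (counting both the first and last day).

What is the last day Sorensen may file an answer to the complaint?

September 25, 2019

3 months after May 9, 2019 is August 9, 2019.
Service was by mail, adding 5 days: August 9, 2019 + 5 days = August 14, 2019.
Tolling adds 29 days: August 14, 2019 + 29 days = September 12, 2019.
From July 5, 2019 through July 17, 2019 inclusive is 13 days; tolling adds 13 days: September 12, 2019 + 13 days = September 25, 2019.
September 25, 2019 is a Wednesday and not a court holiday, so no extension applies.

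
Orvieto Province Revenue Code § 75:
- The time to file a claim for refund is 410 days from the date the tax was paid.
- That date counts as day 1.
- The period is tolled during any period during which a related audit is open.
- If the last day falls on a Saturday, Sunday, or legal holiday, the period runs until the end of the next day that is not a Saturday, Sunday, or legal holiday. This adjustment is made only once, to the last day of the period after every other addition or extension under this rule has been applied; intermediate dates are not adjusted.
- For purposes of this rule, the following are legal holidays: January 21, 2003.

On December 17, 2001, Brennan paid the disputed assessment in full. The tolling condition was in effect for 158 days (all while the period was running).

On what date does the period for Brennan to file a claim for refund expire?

July 7, 2003

Counting December 17, 2001 as day 1, day 410 is January 30, 2003.
Tolling adds 158 days: January 30, 2003 + 158 days = July 7, 2003.
July 7, 2003 is a Monday and not a legal holiday, so no extension applies.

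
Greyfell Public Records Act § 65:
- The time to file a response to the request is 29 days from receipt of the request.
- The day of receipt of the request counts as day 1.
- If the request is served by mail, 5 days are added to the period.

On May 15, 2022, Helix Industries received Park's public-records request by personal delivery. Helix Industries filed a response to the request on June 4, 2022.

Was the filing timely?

Yes

Counting May 15, 2022 as day 1, day 29 is June 12, 2022.
Service was not by mail, so no mail extension applies.
The deadline is June 12, 2022; the filing on June 4, 2022 is on or before that date.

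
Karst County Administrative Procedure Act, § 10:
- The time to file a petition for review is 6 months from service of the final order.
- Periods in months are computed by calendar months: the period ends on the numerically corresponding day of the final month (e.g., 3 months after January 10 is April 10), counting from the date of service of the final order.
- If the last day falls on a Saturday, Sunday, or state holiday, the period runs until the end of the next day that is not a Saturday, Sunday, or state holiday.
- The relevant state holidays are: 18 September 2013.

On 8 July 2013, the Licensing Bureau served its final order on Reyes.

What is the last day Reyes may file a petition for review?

6 months after 8 July 2013 is January 8, 2014.
January 8, 2014 is a Wednesday and not a state holiday, so no extension applies.

January 8, 2014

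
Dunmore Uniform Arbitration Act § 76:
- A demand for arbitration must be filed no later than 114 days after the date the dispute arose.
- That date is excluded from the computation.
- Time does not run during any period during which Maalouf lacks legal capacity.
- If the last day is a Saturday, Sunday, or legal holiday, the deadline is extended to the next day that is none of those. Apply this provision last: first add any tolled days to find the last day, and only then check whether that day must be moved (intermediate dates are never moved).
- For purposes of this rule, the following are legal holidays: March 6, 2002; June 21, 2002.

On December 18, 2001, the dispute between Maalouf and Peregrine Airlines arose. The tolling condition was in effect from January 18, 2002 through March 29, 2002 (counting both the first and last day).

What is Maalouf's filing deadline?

114 days after December 18, 2001 is April 11, 2002.
From January 18, 2002 through March 29, 2002 inclusive is 71 days; tolling adds 71 days: April 11, 2002 + 71 days = June 21, 2002.
June 21, 2002 is a listed holiday; June 22, 2002 is Saturday; June 23, 2002 is Sunday. The next qualifying day is June 24, 2002.

June 24, 2002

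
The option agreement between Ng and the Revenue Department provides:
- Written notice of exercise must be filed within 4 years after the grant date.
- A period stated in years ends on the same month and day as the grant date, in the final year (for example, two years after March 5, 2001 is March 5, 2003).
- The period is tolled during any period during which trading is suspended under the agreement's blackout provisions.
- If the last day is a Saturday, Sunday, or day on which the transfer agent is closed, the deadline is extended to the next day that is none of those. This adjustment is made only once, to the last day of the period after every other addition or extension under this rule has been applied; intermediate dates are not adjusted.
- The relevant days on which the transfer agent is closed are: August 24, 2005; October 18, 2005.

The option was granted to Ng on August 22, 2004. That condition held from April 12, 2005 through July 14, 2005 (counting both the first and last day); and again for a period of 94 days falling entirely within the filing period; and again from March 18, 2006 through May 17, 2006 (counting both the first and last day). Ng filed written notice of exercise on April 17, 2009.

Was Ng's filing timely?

4 years after August 22, 2004 is August 22, 2008.
From April 12, 2005 through July 14, 2005 inclusive is 94 days; tolling adds 94 days: August 22, 2008 + 94 days = November 24, 2008.
Tolling adds 94 days: November 24, 2008 + 94 days = February 26, 2009.
From March 18, 2006 through May 17, 2006 inclusive is 61 days; tolling adds 61 days: February 26, 2009 + 61 days = April 28, 2009.
April 28, 2009 is a Tuesday and not a day on which the transfer agent is closed, so no extension applies.
The deadline is April 28, 2009; the filing on April 17, 2009 is on or before that date.

Yes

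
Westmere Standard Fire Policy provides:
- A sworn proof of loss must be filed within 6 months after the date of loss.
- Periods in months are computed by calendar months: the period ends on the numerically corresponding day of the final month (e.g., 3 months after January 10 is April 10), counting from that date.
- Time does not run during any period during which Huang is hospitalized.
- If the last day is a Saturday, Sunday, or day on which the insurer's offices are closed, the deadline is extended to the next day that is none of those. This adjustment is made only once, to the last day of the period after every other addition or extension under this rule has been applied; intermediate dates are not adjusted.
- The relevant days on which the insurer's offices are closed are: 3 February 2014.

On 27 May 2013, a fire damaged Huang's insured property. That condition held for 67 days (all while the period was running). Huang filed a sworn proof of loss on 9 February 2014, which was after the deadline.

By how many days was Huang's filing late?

5 days

6 months after 27 May 2013 is November 27, 2013.
Tolling adds 67 days: November 27, 2013 + 67 days = February 2, 2014.
February 2, 2014 is Sunday; February 3, 2014 is a listed holiday. The next qualifying day is February 4, 2014.
The deadline is February 4, 2014; from February 4, 2014 to February 9, 2014 is 5 days.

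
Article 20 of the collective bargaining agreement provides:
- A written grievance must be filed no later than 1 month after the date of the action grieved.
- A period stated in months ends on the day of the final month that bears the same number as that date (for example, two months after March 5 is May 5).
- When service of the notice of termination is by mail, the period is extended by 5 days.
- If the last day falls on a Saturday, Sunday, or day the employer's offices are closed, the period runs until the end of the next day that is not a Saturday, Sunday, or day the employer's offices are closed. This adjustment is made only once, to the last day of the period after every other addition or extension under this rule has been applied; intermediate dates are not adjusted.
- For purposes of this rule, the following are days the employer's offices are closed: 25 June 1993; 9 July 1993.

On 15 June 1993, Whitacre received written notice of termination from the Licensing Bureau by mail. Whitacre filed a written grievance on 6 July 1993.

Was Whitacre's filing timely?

1 month after 15 June 1993 is July 15, 1993.
Service was by mail, adding 5 days: July 15, 1993 + 5 days = July 20, 1993.
July 20, 1993 is a Tuesday and not a day the employer's offices are closed, so no extension applies.
The deadline is July 20, 1993; the filing on July 6, 1993 is on or before that date.

Yes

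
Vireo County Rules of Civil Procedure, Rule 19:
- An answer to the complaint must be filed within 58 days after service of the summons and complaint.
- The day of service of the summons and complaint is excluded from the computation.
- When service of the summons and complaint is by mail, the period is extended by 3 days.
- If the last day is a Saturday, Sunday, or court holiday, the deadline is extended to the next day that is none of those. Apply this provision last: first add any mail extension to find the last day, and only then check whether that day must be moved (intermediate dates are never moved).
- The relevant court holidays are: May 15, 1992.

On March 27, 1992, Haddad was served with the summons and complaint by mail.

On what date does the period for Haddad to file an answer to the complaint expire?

58 days after March 27, 1992 is May 24, 1992.
Service was by mail, adding 3 days: May 24, 1992 + 3 days = May 27, 1992.
May 27, 1992 is a Wednesday and not a court holiday, so no extension applies.

May 27, 1992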